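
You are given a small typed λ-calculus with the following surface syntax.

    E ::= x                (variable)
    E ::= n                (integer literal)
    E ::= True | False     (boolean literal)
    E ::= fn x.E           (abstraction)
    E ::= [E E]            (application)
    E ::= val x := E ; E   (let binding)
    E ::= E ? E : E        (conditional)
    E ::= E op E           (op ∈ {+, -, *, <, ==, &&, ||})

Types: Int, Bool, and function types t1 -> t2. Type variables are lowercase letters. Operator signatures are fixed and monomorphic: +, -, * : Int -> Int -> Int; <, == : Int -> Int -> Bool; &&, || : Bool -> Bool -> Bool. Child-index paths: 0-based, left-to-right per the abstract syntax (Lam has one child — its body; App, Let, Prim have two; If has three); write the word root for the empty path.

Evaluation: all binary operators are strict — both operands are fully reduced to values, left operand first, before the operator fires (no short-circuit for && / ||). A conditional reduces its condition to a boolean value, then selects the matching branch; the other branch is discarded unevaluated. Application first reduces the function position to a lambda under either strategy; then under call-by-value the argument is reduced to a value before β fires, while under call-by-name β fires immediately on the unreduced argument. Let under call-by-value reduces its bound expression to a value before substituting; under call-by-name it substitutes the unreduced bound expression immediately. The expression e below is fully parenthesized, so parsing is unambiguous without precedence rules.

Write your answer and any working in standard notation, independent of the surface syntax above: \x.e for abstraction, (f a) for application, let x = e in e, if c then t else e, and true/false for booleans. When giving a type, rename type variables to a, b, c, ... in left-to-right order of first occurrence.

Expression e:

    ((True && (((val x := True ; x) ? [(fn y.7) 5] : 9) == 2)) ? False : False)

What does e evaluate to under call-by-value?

Working:
step 0: (if (true && ((if (let x = true in x) then ((\y.7) 5) else 9) == 2)) then false else false)
step 1: [let@0.1.0.0] (if (true && ((if true then ((\y.7) 5) else 9) == 2)) then false else false)
step 2: [if@0.1.0] (if (true && (((\y.7) 5) == 2)) then false else false)
step 3: [beta@0.1.0] (if (true && (7 == 2)) then false else false)
step 4: [delta@0.1] (if (true && false) then false else false)
step 5: [delta@0] (if false then false else false)
step 6: [if@root] false

Answer: false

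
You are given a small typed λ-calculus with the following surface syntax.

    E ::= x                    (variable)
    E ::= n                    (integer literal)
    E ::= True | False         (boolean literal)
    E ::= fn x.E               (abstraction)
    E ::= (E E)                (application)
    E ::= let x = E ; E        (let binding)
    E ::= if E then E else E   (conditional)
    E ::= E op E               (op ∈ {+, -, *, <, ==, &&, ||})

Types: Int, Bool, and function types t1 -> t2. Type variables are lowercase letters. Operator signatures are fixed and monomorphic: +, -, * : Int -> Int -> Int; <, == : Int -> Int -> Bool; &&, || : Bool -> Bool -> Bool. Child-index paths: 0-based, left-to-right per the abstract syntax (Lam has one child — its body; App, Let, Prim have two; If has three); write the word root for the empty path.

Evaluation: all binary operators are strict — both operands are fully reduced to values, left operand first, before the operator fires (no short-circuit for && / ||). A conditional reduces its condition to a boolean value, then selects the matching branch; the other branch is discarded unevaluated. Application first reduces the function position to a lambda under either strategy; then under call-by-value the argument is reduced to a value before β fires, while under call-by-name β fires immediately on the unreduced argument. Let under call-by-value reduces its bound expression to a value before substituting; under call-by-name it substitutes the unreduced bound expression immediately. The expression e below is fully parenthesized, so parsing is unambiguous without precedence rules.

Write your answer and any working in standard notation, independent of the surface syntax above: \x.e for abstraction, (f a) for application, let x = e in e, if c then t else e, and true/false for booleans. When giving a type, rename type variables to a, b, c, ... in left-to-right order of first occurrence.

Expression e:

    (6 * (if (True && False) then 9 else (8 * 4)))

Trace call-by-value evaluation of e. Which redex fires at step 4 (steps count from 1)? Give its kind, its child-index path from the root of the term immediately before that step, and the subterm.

Derivation:
step 0: (6 * (if (true && false) then 9 else (8 * 4)))
step 1: [delta@1.0] (6 * (if false then 9 else (8 * 4)))
step 2: [if@1] (6 * (8 * 4))
step 3: [delta@1] (6 * 32)
step 4: [delta@root] 192

Answer: delta at root : (6 * 32)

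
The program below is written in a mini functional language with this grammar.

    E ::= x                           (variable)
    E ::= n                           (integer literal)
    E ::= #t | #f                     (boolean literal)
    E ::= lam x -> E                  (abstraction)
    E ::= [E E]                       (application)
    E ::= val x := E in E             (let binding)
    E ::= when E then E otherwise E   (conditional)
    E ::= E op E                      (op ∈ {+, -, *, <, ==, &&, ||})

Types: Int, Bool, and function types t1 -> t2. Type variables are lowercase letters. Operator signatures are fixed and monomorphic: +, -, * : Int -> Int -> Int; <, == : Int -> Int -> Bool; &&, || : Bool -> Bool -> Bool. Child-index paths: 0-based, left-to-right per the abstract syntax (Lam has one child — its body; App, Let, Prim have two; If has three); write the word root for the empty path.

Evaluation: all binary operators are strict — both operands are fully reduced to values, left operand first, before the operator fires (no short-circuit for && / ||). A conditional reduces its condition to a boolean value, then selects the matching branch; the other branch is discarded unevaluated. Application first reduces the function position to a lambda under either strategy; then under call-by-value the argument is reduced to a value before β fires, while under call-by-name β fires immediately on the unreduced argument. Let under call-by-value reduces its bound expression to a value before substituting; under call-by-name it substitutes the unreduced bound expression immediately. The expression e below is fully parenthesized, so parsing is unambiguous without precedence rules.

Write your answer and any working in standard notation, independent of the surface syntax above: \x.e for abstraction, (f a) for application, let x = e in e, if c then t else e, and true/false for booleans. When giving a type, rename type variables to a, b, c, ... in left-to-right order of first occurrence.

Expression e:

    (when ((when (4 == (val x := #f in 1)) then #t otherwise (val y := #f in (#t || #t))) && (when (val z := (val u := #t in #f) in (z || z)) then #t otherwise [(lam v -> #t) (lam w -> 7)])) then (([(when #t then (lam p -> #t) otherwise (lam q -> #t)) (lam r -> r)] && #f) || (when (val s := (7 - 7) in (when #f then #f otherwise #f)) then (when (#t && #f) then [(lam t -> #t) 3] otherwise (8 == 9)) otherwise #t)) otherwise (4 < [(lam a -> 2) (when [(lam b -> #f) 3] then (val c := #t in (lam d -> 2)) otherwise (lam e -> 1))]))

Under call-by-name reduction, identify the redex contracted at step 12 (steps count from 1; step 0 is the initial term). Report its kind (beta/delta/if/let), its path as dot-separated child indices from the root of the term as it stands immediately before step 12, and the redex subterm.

Answer: delta at 0 : (true && true)

Trace:
step 0: (if ((if (4 == (let x = false in 1)) then true else (let y = false in (true || true))) && (if (let z = (let u = true in false) in (z || z)) then true else ((\v.true) (\w.7)))) then ((((if true then (\p.true) else (\q.true)) (\r.r)) && false) || (if (let s = (7 - 7) in (if false then false else false)) then (if (true && false) then ((\t.true) 3) else (8 == 9)) else true)) else (4 < ((\a.2) (if ((\b.false) 3) then (let c = true in (\d.2)) else (\e.1)))))
step 1: [let@0.0.0.1] (if ((if (4 == 1) then true else (let y = false in (true || true))) && (if (let z = (let u = true in false) in (z || z)) then true else ((\v.true) (\w.7)))) then ((((if true then (\p.true) else (\q.true)) (\r.r)) && false) || (if (let s = (7 - 7) in (if false then false else false)) then (if (true && false) then ((\t.true) 3) else (8 == 9)) else true)) else (4 < ((\a.2) (if ((\b.false) 3) then (let c = true in (\d.2)) else (\e.1)))))
step 2: [delta@0.0.0] (if ((if false then true else (let y = false in (true || true))) && (if (let z = (let u = true in false) in (z || z)) then true else ((\v.true) (\w.7)))) then ((((if true then (\p.true) else (\q.true)) (\r.r)) && false) || (if (let s = (7 - 7) in (if false then false else false)) then (if (true && false) then ((\t.true) 3) else (8 == 9)) else true)) else (4 < ((\a.2) (if ((\b.false) 3) then (let c = true in (\d.2)) else (\e.1)))))
step 3: [if@0.0] (if ((let y = false in (true || true)) && (if (let z = (let u = true in false) in (z || z)) then true else ((\v.true) (\w.7)))) then ((((if true then (\p.true) else (\q.true)) (\r.r)) && false) || (if (let s = (7 - 7) in (if false then false else false)) then (if (true && false) then ((\t.true) 3) else (8 == 9)) else true)) else (4 < ((\a.2) (if ((\b.false) 3) then (let c = true in (\d.2)) else (\e.1)))))
step 4: [let@0.0] (if ((true || true) && (if (let z = (let u = true in false) in (z || z)) then true else ((\v.true) (\w.7)))) then ((((if true then (\p.true) else (\q.true)) (\r.r)) && false) || (if (let s = (7 - 7) in (if false then false else false)) then (if (true && false) then ((\t.true) 3) else (8 == 9)) else true)) else (4 < ((\a.2) (if ((\b.false) 3) then (let c = true in (\d.2)) else (\e.1)))))
step 5: [delta@0.0] (if (true && (if (let z = (let u = true in false) in (z || z)) then true else ((\v.true) (\w.7)))) then ((((if true then (\p.true) else (\q.true)) (\r.r)) && false) || (if (let s = (7 - 7) in (if false then false else false)) then (if (true && false) then ((\t.true) 3) else (8 == 9)) else true)) else (4 < ((\a.2) (if ((\b.false) 3) then (let c = true in (\d.2)) else (\e.1)))))
step 6: [let@0.1.0] (if (true && (if ((let u = true in false) || (let u = true in false)) then true else ((\v.true) (\w.7)))) then ((((if true then (\p.true) else (\q.true)) (\r.r)) && false) || (if (let s = (7 - 7) in (if false then false else false)) then (if (true && false) then ((\t.true) 3) else (8 == 9)) else true)) else (4 < ((\a.2) (if ((\b.false) 3) then (let c = true in (\d.2)) else (\e.1)))))
step 7: [let@0.1.0.0] (if (true && (if (false || (let u = true in false)) then true else ((\v.true) (\w.7)))) then ((((if true then (\p.true) else (\q.true)) (\r.r)) && false) || (if (let s = (7 - 7) in (if false then false else false)) then (if (true && false) then ((\t.true) 3) else (8 == 9)) else true)) else (4 < ((\a.2) (if ((\b.false) 3) then (let c = true in (\d.2)) else (\e.1)))))
step 8: [let@0.1.0.1] (if (true && (if (false || false) then true else ((\v.true) (\w.7)))) then ((((if true then (\p.true) else (\q.true)) (\r.r)) && false) || (if (let s = (7 - 7) in (if false then false else false)) then (if (true && false) then ((\t.true) 3) else (8 == 9)) else true)) else (4 < ((\a.2) (if ((\b.false) 3) then (let c = true in (\d.2)) else (\e.1)))))
step 9: [delta@0.1.0] (if (true && (if false then true else ((\v.true) (\w.7)))) then ((((if true then (\p.true) else (\q.true)) (\r.r)) && false) || (if (let s = (7 - 7) in (if false then false else false)) then (if (true && false) then ((\t.true) 3) else (8 == 9)) else true)) else (4 < ((\a.2) (if ((\b.false) 3) then (let c = true in (\d.2)) else (\e.1)))))
step 10: [if@0.1] (if (true && ((\v.true) (\w.7))) then ((((if true then (\p.true) else (\q.true)) (\r.r)) && false) || (if (let s = (7 - 7) in (if false then false else false)) then (if (true && false) then ((\t.true) 3) else (8 == 9)) else true)) else (4 < ((\a.2) (if ((\b.false) 3) then (let c = true in (\d.2)) else (\e.1)))))
step 11: [beta@0.1] (if (true && true) then ((((if true then (\p.true) else (\q.true)) (\r.r)) && false) || (if (let s = (7 - 7) in (if false then false else false)) then (if (true && false) then ((\t.true) 3) else (8 == 9)) else true)) else (4 < ((\a.2) (if ((\b.false) 3) then (let c = true in (\d.2)) else (\e.1)))))
step 12: [delta@0] (if true then ((((if true then (\p.true) else (\q.true)) (\r.r)) && false) || (if (let s = (7 - 7) in (if false then false else false)) then (if (true && false) then ((\t.true) 3) else (8 == 9)) else true)) else (4 < ((\a.2) (if ((\b.false) 3) then (let c = true in (\d.2)) else (\e.1)))))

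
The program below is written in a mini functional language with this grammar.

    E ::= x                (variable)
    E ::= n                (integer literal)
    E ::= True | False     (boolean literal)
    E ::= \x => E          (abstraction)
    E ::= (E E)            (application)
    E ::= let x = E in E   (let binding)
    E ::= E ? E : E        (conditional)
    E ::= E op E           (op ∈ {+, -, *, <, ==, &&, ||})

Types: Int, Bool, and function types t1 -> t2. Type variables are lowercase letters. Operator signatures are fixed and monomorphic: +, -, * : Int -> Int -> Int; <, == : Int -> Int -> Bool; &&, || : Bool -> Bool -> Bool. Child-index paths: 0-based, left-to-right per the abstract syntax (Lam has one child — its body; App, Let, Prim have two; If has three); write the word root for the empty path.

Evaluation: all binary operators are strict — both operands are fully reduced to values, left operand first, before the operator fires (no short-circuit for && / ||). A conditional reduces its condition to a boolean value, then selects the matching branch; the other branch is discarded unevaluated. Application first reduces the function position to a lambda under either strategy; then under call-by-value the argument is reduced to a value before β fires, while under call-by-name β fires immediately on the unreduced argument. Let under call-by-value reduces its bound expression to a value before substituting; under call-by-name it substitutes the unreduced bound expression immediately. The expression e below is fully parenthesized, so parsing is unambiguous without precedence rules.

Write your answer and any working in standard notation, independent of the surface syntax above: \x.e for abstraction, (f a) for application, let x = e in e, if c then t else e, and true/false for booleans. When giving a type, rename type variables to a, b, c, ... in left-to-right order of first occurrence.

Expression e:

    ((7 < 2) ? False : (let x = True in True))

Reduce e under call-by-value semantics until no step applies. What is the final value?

Derivation:
step 0: (if (7 < 2) then false else (let x = true in true))
step 1: [delta@0] (if false then false else (let x = true in true))
step 2: [if@root] (let x = true in true)
step 3: [let@root] true

Answer: true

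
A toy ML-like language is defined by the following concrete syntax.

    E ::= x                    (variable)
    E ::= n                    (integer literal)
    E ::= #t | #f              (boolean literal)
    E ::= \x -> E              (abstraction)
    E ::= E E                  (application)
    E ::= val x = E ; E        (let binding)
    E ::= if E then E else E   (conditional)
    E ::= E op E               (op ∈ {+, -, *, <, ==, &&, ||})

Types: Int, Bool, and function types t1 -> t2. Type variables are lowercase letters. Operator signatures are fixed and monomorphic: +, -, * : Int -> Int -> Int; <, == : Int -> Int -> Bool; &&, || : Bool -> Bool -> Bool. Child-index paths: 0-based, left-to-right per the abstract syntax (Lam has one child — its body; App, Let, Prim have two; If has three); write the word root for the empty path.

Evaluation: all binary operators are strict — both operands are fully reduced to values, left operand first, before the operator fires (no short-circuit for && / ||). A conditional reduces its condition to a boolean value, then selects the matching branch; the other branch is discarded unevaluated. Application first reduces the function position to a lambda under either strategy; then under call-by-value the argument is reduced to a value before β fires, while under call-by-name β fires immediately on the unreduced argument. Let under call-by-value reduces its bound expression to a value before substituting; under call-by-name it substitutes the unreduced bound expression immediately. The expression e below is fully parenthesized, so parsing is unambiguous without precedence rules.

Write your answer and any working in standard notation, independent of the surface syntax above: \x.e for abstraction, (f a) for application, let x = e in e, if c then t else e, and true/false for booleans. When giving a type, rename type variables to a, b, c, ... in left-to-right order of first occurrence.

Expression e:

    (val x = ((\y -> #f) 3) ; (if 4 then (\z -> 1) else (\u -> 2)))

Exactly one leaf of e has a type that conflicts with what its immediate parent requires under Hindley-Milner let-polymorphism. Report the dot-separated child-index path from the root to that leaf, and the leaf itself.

Answer: 1.0 : 4

Derivation:
\y._ : a -> Bool
  unify a -> Bool ~ Int -> b
  unify a ~ Int
  unify Bool ~ b
_ _ : Bool
let x : Bool
  unify Int ~ Bool
  FAIL: mismatch Int ~ Bool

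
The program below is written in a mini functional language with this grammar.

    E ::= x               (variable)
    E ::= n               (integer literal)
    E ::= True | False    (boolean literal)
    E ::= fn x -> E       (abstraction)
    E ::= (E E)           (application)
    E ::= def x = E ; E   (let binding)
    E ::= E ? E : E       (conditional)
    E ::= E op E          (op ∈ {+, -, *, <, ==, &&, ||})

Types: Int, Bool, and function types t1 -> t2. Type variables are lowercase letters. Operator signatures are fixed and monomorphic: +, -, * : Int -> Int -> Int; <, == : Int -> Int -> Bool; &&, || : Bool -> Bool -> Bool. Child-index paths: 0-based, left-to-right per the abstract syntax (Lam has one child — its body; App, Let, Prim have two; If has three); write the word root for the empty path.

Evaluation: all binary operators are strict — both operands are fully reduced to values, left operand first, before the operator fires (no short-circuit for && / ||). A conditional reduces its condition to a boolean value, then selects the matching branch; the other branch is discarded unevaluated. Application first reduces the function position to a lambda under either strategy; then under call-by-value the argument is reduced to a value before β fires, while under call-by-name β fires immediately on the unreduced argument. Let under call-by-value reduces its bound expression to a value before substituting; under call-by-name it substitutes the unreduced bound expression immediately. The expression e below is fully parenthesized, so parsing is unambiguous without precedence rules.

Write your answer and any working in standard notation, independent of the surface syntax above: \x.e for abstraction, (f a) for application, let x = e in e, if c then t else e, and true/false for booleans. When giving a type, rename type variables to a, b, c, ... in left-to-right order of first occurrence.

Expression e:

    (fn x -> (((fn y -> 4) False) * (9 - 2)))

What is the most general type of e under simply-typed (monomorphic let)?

Answer: a -> Int

Working:
\y._ : b -> Int
  unify b -> Int ~ Bool -> c
  unify b ~ Bool
  unify Int ~ c
_ _ : Int
  unify Int ~ Int
  unify Int ~ Int
  unify Int ~ Int
  unify Int ~ Int
\x._ : a -> Int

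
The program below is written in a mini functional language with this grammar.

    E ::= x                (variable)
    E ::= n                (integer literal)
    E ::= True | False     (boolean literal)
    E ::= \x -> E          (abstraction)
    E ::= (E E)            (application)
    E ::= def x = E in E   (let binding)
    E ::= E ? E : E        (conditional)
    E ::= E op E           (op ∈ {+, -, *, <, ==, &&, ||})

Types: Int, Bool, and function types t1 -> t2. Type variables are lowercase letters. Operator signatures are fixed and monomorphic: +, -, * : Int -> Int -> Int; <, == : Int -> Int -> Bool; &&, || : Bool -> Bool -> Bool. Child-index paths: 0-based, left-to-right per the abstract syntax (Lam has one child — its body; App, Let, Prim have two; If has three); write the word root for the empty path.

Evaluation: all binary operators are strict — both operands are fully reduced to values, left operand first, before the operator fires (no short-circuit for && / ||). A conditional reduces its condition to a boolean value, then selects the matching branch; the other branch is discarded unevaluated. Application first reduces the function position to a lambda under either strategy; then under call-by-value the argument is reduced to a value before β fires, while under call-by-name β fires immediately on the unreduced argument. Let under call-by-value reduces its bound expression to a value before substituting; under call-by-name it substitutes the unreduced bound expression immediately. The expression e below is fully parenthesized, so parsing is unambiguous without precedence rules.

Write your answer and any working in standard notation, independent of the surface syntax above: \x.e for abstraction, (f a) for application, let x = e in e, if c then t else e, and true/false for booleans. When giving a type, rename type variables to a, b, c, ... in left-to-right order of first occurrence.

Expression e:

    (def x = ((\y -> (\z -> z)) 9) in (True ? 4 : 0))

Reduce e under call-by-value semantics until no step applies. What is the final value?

Answer: 4

Derivation:
step 0: (let x = ((\y.(\z.z)) 9) in (if true then 4 else 0))
step 1: [beta@0] (let x = (\z.z) in (if true then 4 else 0))
step 2: [let@root] (if true then 4 else 0)
step 3: [if@root] 4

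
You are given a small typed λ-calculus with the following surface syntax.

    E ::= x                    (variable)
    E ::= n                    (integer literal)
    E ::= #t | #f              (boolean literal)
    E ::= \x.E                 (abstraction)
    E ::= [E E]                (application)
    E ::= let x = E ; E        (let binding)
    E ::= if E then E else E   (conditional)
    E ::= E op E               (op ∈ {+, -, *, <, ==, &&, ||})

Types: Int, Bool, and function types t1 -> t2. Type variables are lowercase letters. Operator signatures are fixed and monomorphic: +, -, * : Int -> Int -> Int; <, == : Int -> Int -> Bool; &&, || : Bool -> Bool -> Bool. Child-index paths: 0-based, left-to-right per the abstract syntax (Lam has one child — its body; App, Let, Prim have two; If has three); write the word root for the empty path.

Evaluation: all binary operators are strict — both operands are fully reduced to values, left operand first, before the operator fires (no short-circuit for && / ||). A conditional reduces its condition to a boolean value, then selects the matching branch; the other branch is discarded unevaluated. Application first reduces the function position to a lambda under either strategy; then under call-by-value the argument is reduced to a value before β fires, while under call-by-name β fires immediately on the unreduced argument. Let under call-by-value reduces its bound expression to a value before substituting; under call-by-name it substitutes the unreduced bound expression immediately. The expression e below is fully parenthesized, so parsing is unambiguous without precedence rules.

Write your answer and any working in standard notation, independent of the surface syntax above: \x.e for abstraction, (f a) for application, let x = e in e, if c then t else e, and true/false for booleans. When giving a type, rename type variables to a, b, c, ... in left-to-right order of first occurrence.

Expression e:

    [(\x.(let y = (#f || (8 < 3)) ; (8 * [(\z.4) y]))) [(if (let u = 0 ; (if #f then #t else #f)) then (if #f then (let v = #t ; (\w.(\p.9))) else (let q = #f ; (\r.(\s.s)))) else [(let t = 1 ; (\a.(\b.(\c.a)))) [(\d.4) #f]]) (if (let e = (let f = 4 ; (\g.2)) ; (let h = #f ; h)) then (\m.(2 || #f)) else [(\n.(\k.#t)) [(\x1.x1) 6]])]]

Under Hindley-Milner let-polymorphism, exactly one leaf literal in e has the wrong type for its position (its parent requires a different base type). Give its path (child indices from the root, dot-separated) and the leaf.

Answer: 1.1.1.0.0 : 2

Derivation:
  unify Bool ~ Bool
  unify Int ~ Int
  unify Int ~ Int
  unify Bool ~ Bool
let y : Bool
  unify Int ~ Int
\z._ : b -> Int
y : Bool
  unify b -> Int ~ Bool -> c
  unify b ~ Bool
  unify Int ~ c
_ _ : Int
  unify Int ~ Int
\x._ : a -> Int
let u : Int
  unify Bool ~ Bool
  unify Bool ~ Bool
  unify Bool ~ Bool
  unify Bool ~ Bool
let v : Bool
\p._ : e -> Int
\w._ : d -> e -> Int
let q : Bool
s : g
\s._ : g -> g
\r._ : f -> g -> g
  unify d -> e -> Int ~ f -> g -> g
  unify d ~ f
  unify e -> Int ~ g -> g
  unify e ~ g
  unify Int ~ g
let t : Int
a : h
\c._ : j -> h
\b._ : i -> j -> h
\a._ : h -> i -> j -> h
\d._ : k -> Int
  unify k -> Int ~ Bool -> l
  unify k ~ Bool
  unify Int ~ l
_ _ : Int
  unify h -> i -> j -> h ~ Int -> m
  unify h ~ Int
  unify i -> j -> Int ~ m
_ _ : i -> j -> Int
  unify f -> Int -> Int ~ i -> j -> Int
  unify f ~ i
  unify Int -> Int ~ j -> Int
  unify Int ~ j
  unify Int ~ Int
let f : Int
\g._ : n -> Int
let e : forall. n -> Int
let h : Bool
h : Bool
  unify Bool ~ Bool
  unify Int ~ Bool
  FAIL: mismatch Int ~ Bool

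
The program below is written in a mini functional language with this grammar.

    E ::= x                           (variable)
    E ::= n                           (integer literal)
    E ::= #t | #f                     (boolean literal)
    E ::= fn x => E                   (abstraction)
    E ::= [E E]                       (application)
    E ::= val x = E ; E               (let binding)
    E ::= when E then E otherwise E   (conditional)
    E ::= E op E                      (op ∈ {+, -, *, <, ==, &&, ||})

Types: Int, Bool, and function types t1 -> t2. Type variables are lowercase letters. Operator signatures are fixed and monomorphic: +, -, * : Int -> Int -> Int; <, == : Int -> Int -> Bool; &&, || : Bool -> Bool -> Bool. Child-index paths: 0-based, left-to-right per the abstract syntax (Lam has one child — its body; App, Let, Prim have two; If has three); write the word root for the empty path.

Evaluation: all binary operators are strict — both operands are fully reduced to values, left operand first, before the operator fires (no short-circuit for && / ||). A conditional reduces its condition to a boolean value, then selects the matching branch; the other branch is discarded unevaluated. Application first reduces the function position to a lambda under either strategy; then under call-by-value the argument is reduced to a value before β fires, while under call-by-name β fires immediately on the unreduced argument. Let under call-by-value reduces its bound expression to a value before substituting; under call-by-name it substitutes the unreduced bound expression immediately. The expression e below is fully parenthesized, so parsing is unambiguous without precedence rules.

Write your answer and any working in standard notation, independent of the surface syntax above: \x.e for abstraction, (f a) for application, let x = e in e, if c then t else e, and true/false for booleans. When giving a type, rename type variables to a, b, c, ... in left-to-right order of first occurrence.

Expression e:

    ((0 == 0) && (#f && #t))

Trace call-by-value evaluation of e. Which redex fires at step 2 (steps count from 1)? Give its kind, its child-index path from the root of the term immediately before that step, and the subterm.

Answer: delta at 1 : (false && true)

Derivation:
step 0: ((0 == 0) && (false && true))
step 1: [delta@0] (true && (false && true))
step 2: [delta@1] (true && false)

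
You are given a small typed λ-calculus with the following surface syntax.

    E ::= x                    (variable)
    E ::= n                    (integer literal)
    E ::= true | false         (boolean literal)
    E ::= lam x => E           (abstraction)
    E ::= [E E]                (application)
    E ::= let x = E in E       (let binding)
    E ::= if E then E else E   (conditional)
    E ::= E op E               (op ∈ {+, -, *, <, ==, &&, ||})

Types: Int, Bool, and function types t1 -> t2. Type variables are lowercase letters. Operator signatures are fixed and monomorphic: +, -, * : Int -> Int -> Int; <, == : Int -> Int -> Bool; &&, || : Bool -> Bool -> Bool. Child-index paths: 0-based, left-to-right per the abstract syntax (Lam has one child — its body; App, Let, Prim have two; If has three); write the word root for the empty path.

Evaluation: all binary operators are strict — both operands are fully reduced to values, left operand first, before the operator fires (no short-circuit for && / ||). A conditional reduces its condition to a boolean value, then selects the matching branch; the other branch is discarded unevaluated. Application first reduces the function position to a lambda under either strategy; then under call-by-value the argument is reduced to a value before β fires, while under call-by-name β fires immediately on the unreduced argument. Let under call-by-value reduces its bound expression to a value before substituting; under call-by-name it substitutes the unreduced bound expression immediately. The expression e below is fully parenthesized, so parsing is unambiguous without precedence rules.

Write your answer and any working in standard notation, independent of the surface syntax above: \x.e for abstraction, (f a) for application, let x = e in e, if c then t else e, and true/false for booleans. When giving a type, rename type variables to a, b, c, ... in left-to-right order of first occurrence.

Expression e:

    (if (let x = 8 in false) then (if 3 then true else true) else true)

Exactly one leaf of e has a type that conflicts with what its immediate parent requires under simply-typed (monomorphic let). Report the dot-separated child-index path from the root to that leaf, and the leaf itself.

Working:
let x : Int
  unify Bool ~ Bool
  unify Int ~ Bool
  FAIL: mismatch Int ~ Bool

Answer: 1.0 : 3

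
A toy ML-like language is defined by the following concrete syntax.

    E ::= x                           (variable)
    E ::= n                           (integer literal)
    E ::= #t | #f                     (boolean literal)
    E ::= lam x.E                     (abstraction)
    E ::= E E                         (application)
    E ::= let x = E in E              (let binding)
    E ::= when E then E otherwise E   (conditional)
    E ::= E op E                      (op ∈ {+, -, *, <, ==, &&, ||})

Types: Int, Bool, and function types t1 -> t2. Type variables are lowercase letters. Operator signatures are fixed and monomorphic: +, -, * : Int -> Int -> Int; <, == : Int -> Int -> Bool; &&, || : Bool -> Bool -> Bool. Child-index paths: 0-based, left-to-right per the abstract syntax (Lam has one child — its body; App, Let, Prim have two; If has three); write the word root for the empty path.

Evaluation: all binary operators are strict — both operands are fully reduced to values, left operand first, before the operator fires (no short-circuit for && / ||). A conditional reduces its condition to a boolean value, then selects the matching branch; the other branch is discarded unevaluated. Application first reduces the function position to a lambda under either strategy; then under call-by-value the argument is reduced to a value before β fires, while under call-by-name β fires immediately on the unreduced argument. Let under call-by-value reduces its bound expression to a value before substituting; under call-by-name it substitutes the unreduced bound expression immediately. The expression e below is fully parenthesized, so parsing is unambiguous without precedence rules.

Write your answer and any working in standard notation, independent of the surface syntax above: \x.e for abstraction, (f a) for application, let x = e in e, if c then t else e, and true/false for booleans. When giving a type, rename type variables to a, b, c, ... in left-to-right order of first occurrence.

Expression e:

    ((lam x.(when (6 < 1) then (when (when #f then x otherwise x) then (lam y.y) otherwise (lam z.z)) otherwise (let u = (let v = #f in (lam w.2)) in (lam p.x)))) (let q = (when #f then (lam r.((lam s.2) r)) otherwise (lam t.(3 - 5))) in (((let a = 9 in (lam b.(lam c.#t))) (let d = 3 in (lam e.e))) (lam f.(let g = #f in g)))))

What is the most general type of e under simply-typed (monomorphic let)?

Answer: Bool -> Bool

Trace:
  unify Int ~ Int
  unify Int ~ Int
  unify Bool ~ Bool
  unify Bool ~ Bool
x : a
x : a
  unify a ~ a
  unify a ~ Bool
y : b
\y._ : b -> b
z : c
\z._ : c -> c
  unify b -> b ~ c -> c
  unify b ~ c
  unify c ~ c
let v : Bool
\w._ : d -> Int
let u : d -> Int
x : Bool
\p._ : e -> Bool
  unify c -> c ~ e -> Bool
  unify c ~ e
  unify e ~ Bool
\x._ : Bool -> Bool -> Bool
  unify Bool ~ Bool
\s._ : g -> Int
r : f
  unify g -> Int ~ f -> h
  unify g ~ f
  unify Int ~ h
_ _ : Int
\r._ : f -> Int
  unify Int ~ Int
  unify Int ~ Int
\t._ : i -> Int
  unify f -> Int ~ i -> Int
  unify f ~ i
  unify Int ~ Int
let q : i -> Int
let a : Int
\c._ : k -> Bool
\b._ : j -> k -> Bool
let d : Int
e : l
\e._ : l -> l
  unify j -> k -> Bool ~ (l -> l) -> m
  unify j ~ l -> l
  unify k -> Bool ~ m
_ _ : k -> Bool
let g : Bool
g : Bool
\f._ : n -> Bool
  unify k -> Bool ~ (n -> Bool) -> o
  unify k ~ n -> Bool
  unify Bool ~ o
_ _ : Bool
  unify Bool -> Bool -> Bool ~ Bool -> p
  unify Bool ~ Bool
  unify Bool -> Bool ~ p
_ _ : Bool -> Bool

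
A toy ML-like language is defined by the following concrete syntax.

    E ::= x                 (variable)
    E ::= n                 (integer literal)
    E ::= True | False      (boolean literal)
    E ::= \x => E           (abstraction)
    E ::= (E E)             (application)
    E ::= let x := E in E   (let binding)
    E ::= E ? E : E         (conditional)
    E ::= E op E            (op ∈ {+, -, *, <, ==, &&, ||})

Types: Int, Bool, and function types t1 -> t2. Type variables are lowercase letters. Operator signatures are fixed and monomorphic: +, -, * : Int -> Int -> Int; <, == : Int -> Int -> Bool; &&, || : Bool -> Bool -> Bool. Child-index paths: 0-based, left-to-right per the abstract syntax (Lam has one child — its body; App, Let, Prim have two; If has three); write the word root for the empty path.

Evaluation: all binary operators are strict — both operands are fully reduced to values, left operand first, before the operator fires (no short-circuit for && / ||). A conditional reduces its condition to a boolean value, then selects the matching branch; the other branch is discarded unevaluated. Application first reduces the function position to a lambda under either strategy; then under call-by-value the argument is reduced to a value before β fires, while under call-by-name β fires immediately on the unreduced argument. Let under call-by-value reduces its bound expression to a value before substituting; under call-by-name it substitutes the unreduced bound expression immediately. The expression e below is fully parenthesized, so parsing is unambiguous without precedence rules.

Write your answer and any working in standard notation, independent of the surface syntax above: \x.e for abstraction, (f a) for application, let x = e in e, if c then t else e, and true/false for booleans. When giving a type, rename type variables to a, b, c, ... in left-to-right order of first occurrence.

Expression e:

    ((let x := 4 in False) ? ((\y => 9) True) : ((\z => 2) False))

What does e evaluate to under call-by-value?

Working:
step 0: (if (let x = 4 in false) then ((\y.9) true) else ((\z.2) false))
step 1: [let@0] (if false then ((\y.9) true) else ((\z.2) false))
step 2: [if@root] ((\z.2) false)
step 3: [beta@root] 2

Answer: 2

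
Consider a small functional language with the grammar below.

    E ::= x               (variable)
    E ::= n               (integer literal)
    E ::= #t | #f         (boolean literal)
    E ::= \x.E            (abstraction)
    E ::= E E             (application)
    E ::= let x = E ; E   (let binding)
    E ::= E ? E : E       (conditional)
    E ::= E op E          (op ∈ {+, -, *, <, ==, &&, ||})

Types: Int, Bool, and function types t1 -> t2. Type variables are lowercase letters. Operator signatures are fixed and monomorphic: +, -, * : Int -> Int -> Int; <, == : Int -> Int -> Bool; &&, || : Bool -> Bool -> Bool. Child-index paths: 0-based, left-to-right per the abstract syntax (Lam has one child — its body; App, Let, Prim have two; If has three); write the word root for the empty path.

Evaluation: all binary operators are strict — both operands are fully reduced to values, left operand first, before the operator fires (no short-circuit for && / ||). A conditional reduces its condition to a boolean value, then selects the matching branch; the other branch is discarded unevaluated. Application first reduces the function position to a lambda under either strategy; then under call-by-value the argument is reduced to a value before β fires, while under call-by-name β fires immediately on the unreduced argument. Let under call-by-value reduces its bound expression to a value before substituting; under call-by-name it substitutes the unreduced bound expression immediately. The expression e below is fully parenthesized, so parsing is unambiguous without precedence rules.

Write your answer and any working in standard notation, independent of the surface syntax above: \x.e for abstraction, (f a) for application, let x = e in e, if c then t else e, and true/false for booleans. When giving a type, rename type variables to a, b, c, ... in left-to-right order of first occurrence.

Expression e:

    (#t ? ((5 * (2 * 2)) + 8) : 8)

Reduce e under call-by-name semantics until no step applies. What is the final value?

Answer: 28

Working:
step 0: (if true then ((5 * (2 * 2)) + 8) else 8)
step 1: [if@root] ((5 * (2 * 2)) + 8)
step 2: [delta@0.1] ((5 * 4) + 8)
step 3: [delta@0] (20 + 8)
step 4: [delta@root] 28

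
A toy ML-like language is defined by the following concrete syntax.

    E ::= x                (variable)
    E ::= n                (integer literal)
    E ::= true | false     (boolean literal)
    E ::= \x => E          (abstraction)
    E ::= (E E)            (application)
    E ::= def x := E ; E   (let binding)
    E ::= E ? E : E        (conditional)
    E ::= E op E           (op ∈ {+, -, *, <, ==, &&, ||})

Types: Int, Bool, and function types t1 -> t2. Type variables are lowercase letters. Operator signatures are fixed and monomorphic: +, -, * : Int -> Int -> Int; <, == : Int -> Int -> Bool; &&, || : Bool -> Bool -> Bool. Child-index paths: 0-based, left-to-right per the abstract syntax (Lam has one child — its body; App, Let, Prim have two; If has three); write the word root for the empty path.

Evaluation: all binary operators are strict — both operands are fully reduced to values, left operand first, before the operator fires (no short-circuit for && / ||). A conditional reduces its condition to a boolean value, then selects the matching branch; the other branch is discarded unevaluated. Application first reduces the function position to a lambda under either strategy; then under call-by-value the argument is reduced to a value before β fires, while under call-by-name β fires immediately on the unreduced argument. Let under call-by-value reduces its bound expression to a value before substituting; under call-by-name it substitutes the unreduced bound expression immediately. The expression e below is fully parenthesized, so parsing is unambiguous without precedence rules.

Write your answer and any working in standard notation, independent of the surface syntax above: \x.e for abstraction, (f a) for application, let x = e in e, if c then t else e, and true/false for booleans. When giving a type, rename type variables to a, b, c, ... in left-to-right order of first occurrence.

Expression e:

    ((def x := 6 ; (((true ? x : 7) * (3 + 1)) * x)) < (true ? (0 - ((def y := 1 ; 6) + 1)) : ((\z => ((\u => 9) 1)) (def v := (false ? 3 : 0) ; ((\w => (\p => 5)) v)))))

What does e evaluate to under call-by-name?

Answer: false

Trace:
step 0: ((let x = 6 in (((if true then x else 7) * (3 + 1)) * x)) < (if true then (0 - ((let y = 1 in 6) + 1)) else ((\z.((\u.9) 1)) (let v = (if false then 3 else 0) in ((\w.(\p.5)) v)))))
step 1: [let@0] ((((if true then 6 else 7) * (3 + 1)) * 6) < (if true then (0 - ((let y = 1 in 6) + 1)) else ((\z.((\u.9) 1)) (let v = (if false then 3 else 0) in ((\w.(\p.5)) v)))))
step 2: [if@0.0.0] (((6 * (3 + 1)) * 6) < (if true then (0 - ((let y = 1 in 6) + 1)) else ((\z.((\u.9) 1)) (let v = (if false then 3 else 0) in ((\w.(\p.5)) v)))))
step 3: [delta@0.0.1] (((6 * 4) * 6) < (if true then (0 - ((let y = 1 in 6) + 1)) else ((\z.((\u.9) 1)) (let v = (if false then 3 else 0) in ((\w.(\p.5)) v)))))
step 4: [delta@0.0] ((24 * 6) < (if true then (0 - ((let y = 1 in 6) + 1)) else ((\z.((\u.9) 1)) (let v = (if false then 3 else 0) in ((\w.(\p.5)) v)))))
step 5: [delta@0] (144 < (if true then (0 - ((let y = 1 in 6) + 1)) else ((\z.((\u.9) 1)) (let v = (if false then 3 else 0) in ((\w.(\p.5)) v)))))
step 6: [if@1] (144 < (0 - ((let y = 1 in 6) + 1)))
step 7: [let@1.1.0] (144 < (0 - (6 + 1)))
step 8: [delta@1.1] (144 < (0 - 7))
step 9: [delta@1] (144 < -7)
step 10: [delta@root] false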